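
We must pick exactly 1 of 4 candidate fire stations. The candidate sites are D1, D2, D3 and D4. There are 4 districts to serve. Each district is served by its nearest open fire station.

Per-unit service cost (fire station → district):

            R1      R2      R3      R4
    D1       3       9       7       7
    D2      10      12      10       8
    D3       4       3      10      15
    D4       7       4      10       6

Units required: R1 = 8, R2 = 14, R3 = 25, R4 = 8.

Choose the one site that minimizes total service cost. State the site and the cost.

Choose D1 only; total service cost 381.

With exactly 1 open, each district uses its cheapest among the chosen.
{D1}: R1→D1 3·8=24, R2→D1 9·14=126, R3→D1 7·25=175, R4→D1 7·8=56. Service cost 381.
{D4}: service cost 410
{D3}: service cost 444
Among all 4 size-1 choices, {D1} is lowest.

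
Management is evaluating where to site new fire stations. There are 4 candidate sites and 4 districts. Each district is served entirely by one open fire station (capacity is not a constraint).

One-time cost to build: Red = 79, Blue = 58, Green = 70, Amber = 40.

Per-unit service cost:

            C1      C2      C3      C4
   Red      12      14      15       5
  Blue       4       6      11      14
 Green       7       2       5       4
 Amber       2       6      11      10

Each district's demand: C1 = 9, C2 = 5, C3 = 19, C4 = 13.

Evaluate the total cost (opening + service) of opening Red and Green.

Total cost: 369

Each district is assigned to its cheapest site among the open ones.
{Red, Green}: C1→Green 7·9=63, C2→Green 2·5=10, C3→Green 5·19=95, C4→Green 4·13=52. Service 220; fixed 149; total 369.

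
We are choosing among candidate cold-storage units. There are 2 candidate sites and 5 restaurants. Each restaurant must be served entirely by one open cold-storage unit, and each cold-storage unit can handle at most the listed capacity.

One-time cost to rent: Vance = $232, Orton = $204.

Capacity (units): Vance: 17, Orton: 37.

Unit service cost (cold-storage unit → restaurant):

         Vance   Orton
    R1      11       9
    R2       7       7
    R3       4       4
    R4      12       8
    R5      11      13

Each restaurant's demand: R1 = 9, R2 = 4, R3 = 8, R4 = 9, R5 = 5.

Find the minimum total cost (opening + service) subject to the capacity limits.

Minimum total cost: 482

Open {Orton}: R1→Orton 9·9=81, R2→Orton 7·4=28, R3→Orton 4·8=32, R4→Orton 8·9=72, R5→Orton 13·5=65.
Loads: Orton carries 35/37. Service 278; fixed 204; total 482.
Next best feasible plan costs 704.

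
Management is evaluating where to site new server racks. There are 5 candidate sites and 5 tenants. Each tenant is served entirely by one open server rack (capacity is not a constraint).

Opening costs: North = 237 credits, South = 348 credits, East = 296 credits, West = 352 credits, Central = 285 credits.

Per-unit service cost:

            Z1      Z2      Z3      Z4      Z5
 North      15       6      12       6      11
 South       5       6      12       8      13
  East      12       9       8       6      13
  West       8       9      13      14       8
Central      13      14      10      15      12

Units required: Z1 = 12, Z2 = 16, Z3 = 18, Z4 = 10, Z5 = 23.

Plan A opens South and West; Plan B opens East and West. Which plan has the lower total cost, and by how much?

Plan B is cheaper by 60.

Plan A: {South, West}: Z1→South 5·12=60, Z2→South 6·16=96, Z3→South 12·18=216, Z4→South 8·10=80, Z5→West 8·23=184. Service 636; fixed 700; total 1336.
Plan B: {East, West}: Z1→West 8·12=96, Z2→East 9·16=144, Z3→East 8·18=144, Z4→East 6·10=60, Z5→West 8·23=184. Service 628; fixed 648; total 1276.
Difference: |1336 − 1276| = 60.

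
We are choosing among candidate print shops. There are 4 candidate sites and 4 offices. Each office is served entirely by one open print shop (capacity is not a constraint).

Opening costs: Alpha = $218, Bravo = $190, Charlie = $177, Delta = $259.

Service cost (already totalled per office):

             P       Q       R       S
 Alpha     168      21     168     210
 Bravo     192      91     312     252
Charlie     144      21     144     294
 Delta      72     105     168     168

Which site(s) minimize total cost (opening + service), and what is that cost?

Open Delta only; minimum total cost 772.

For any fixed open set, each office goes to its cheapest open site; total = fixed + service.
{Delta}: P→Delta 72, Q→Delta 105, R→Delta 168, S→Delta 168. Service 513; fixed 259; total 772.
{Charlie}: service 603 + fixed 177 = 780
{Alpha}: P→Alpha 168, Q→Alpha 21, R→Alpha 168, S→Alpha 210. Service 567; fixed 218; total 785.
{Alpha, Bravo, Charlie, Delta}: service 405 + fixed 844 = 1249
(All 15 nonempty subsets were checked; Delta only is lowest.)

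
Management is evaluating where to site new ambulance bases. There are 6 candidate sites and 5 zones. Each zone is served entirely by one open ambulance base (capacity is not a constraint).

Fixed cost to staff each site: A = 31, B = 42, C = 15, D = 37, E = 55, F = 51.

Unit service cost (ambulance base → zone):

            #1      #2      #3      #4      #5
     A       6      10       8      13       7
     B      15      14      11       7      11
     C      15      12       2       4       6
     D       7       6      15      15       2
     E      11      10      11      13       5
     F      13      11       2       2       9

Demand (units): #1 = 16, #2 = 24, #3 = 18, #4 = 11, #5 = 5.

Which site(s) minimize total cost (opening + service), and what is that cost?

For any fixed open set, each zone goes to its cheapest open site; total = fixed + service.
{C, D}: #1→D 7·16=112, #2→D 6·24=144, #3→C 2·18=36, #4→C 4·11=44, #5→D 2·5=10. Service 346; fixed 52; total 398.
{D, F}: #1→D 7·16=112, #2→D 6·24=144, #3→F 2·18=36, #4→F 2·11=22, #5→D 2·5=10. Service 324; fixed 88; total 412.
{A, C, D}: service 330 + fixed 83 = 413
{A, B, C, D, E, F}: #1→A 6·16=96, #2→D 6·24=144, #3→C 2·18=36, #4→F 2·11=22, #5→D 2·5=10. Service 308; fixed 231; total 539.
No other subset beats 398.

Open C and D; minimum total cost 398.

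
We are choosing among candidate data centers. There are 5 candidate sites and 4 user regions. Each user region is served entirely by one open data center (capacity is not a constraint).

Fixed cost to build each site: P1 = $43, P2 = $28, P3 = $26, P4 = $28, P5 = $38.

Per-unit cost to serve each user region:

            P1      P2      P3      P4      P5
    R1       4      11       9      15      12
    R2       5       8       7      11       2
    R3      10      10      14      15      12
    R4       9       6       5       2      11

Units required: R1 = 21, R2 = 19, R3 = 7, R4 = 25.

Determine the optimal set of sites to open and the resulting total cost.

Open P1, P4 and P5; minimum total cost 351.

For any fixed open set, each user region goes to its cheapest open site; total = fixed + service.
{P1, P4, P5}: R1→P1 4·21=84, R2→P5 2·19=38, R3→P1 10·7=70, R4→P4 2·25=50. Service 242; fixed 109; total 351.
{P1, P4}: R1→P1 4·21=84, R2→P1 5·19=95, R3→P1 10·7=70, R4→P4 2·25=50. Service 299; fixed 71; total 370.
{P1, P3, P4, P5}: service 242 + fixed 135 = 377
{P1, P2, P3, P4, P5}: R1→P1 4·21=84, R2→P5 2·19=38, R3→P1 10·7=70, R4→P4 2·25=50. Service 242; fixed 163; total 405.
No other subset beats 351.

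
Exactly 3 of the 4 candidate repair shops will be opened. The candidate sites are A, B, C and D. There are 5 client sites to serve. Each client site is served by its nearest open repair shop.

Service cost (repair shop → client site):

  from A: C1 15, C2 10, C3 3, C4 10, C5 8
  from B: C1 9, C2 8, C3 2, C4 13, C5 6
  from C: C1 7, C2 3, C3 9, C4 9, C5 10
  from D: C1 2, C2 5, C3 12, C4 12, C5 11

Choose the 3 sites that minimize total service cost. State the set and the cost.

Choose B, C and D; total service cost 22.

With exactly 3 open, each client site uses its cheapest among the chosen.
{B, C, D}: C1→D 2, C2→C 3, C3→B 2, C4→C 9, C5→B 6. Service cost 22.
{A, B, D}: service cost 25
{A, C, D}: service cost 25
Among all 4 size-3 choices, {B, C, D} is lowest.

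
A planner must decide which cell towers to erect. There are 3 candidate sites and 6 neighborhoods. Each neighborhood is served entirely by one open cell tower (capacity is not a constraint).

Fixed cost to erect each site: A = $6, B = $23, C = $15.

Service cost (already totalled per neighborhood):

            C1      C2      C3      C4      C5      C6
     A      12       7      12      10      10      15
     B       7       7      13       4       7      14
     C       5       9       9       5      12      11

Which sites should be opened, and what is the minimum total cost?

Open C only; minimum total cost 66.

For any fixed open set, each neighborhood goes to its cheapest open site; total = fixed + service.
{C}: C1→C 5, C2→C 9, C3→C 9, C4→C 5, C5→C 12, C6→C 11. Service 51; fixed 15; total 66.
{A, C}: service 47 + fixed 21 = 68
{A}: service 66 + fixed 6 = 72
{A, B, C}: service 43 + fixed 44 = 87
(All 7 nonempty subsets were checked; C only is lowest.)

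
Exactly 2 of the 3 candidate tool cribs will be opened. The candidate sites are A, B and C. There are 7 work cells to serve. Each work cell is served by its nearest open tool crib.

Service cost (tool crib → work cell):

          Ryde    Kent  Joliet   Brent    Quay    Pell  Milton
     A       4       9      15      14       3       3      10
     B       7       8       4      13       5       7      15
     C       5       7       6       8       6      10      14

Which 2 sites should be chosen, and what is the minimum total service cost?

Choose A and C; total service cost 41.

With exactly 2 open, each work cell uses its cheapest among the chosen.
{A, C}: Ryde→A 4, Kent→C 7, Joliet→C 6, Brent→C 8, Quay→A 3, Pell→A 3, Milton→A 10. Service cost 41.
{A, B}: service cost 45
{B, C}: service cost 50
Among all 3 size-2 choices, {A, C} is lowest.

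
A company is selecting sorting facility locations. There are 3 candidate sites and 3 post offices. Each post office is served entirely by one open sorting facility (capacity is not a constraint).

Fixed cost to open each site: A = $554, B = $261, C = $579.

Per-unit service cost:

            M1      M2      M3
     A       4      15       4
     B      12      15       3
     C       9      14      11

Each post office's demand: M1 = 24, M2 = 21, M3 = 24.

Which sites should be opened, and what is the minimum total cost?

For any fixed open set, each post office goes to its cheapest open site; total = fixed + service.
{B}: M1→B 12·24=288, M2→B 15·21=315, M3→B 3·24=72. Service 675; fixed 261; total 936.
{A}: M1→A 4·24=96, M2→A 15·21=315, M3→A 4·24=96. Service 507; fixed 554; total 1061.
{A, B}: service 483 + fixed 815 = 1298
{A, B, C}: M1→A 4·24=96, M2→C 14·21=294, M3→B 3·24=72. Service 462; fixed 1394; total 1856.
No other subset beats 936.

Open B only; minimum total cost 936.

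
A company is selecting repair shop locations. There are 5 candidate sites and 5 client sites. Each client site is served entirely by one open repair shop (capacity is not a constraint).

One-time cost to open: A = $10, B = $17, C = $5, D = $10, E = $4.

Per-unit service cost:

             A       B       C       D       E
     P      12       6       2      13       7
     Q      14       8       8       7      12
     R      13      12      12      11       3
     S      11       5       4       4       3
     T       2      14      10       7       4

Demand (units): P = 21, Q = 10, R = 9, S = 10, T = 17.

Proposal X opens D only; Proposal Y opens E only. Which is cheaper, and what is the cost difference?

Proposal X: {D}: P→D 13·21=273, Q→D 7·10=70, R→D 11·9=99, S→D 4·10=40, T→D 7·17=119. Service 601; fixed 10; total 611.
Proposal Y: {E}: P→E 7·21=147, Q→E 12·10=120, R→E 3·9=27, S→E 3·10=30, T→E 4·17=68. Service 392; fixed 4; total 396.
Difference: |611 − 396| = 215.

Proposal Y is cheaper by 215.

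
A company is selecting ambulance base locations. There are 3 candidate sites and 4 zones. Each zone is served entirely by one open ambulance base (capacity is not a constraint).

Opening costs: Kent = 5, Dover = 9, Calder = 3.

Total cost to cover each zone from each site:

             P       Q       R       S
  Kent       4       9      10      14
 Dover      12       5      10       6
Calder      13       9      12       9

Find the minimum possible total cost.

For any fixed open set, each zone goes to its cheapest open site; total = fixed + service.
{Kent, Dover}: P→Kent 4, Q→Dover 5, R→Kent 10, S→Dover 6. Service 25; fixed 14; total 39.
{Kent, Calder}: service 32 + fixed 8 = 40
{Kent}: service 37 + fixed 5 = 42
{Kent, Dover, Calder}: service 25 + fixed 17 = 42
No other subset beats 39.

Minimum total cost: 39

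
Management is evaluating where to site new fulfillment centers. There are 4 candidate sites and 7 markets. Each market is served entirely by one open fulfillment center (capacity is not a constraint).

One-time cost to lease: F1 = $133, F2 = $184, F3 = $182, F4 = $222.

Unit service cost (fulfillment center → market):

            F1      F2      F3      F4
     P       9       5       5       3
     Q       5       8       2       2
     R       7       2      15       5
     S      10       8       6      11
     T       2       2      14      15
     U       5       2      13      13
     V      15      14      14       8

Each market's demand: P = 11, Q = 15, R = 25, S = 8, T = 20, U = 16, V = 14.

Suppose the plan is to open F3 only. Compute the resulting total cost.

Total cost: 1374

Each market is assigned to its cheapest site among the open ones.
{F3}: P→F3 5·11=55, Q→F3 2·15=30, R→F3 15·25=375, S→F3 6·8=48, T→F3 14·20=280, U→F3 13·16=208, V→F3 14·14=196. Service 1192; fixed 182; total 1374.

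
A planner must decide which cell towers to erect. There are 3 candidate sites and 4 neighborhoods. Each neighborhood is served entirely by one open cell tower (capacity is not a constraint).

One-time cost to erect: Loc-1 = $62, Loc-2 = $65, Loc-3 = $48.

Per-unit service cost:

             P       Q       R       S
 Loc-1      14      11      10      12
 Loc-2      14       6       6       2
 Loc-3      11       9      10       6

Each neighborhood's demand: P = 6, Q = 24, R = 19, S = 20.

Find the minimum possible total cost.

For any fixed open set, each neighborhood goes to its cheapest open site; total = fixed + service.
{Loc-2}: P→Loc-2 14·6=84, Q→Loc-2 6·24=144, R→Loc-2 6·19=114, S→Loc-2 2·20=40. Service 382; fixed 65; total 447.
{Loc-2, Loc-3}: service 364 + fixed 113 = 477
{Loc-1, Loc-2}: P→Loc-1 14·6=84, Q→Loc-2 6·24=144, R→Loc-2 6·19=114, S→Loc-2 2·20=40. Service 382; fixed 127; total 509.
{Loc-1, Loc-2, Loc-3}: service 364 + fixed 175 = 539
No other subset beats 447.

Minimum total cost: 447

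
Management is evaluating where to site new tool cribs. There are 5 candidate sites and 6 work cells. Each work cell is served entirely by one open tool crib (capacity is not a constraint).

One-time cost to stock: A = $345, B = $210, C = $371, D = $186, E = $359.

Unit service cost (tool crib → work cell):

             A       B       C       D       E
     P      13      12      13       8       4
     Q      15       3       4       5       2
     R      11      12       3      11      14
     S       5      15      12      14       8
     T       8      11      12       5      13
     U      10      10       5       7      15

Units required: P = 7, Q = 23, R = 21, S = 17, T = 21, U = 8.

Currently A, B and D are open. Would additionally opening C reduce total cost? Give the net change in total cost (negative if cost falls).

No — net change +187 (cost rises by 187).

Current service cost with {A, B, D}: 602.
Adding C: each work cell re-picks its cheapest; new service cost 418, saving 184.
Extra fixed cost: 371. Net change = 371 − 184 = 187.
(Totals: 1343 → 1530.)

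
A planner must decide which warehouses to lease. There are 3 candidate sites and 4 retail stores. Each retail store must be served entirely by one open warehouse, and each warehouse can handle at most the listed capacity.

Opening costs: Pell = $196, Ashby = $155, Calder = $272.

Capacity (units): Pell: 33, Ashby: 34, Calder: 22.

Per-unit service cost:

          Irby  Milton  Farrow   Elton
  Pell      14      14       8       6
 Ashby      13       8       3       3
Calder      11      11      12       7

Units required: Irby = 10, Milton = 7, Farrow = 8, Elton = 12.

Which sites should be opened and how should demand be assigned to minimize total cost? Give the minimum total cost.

Minimum total cost: 607

Open {Pell, Ashby}: Irby→Pell 14·10=140, Milton→Ashby 8·7=56, Farrow→Ashby 3·8=24, Elton→Ashby 3·12=36.
Loads: Pell carries 10/33, Ashby carries 27/34. Service 256; fixed 351; total 607.
Next best feasible plan costs 633.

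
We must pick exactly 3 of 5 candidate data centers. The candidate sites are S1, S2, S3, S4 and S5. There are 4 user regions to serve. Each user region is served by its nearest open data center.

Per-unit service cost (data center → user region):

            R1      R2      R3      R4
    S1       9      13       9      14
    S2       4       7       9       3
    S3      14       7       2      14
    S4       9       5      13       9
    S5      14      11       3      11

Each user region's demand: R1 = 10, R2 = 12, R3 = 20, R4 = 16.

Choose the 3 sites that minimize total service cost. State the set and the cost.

Choose S2, S3 and S4; total service cost 188.

With exactly 3 open, each user region uses its cheapest among the chosen.
{S2, S3, S4}: R1→S2 4·10=40, R2→S4 5·12=60, R3→S3 2·20=40, R4→S2 3·16=48. Service cost 188.
{S2, S4, S5}: service cost 208
{S1, S2, S3}: service cost 212
Among all 10 size-3 choices, {S2, S3, S4} is lowest.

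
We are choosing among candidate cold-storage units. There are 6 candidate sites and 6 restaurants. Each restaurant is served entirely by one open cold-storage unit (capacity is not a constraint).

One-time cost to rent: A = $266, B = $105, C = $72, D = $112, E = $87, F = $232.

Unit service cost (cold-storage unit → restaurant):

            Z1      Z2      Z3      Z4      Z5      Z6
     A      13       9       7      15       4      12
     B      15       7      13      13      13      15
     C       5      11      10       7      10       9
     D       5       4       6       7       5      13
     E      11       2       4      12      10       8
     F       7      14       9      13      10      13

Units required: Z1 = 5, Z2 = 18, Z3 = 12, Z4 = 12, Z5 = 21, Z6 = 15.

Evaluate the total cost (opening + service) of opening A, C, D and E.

Total cost: 934

Each restaurant is assigned to its cheapest site among the open ones.
{A, C, D, E}: Z1→C 5·5=25, Z2→E 2·18=36, Z3→E 4·12=48, Z4→C 7·12=84, Z5→A 4·21=84, Z6→E 8·15=120. Service 397; fixed 537; total 934.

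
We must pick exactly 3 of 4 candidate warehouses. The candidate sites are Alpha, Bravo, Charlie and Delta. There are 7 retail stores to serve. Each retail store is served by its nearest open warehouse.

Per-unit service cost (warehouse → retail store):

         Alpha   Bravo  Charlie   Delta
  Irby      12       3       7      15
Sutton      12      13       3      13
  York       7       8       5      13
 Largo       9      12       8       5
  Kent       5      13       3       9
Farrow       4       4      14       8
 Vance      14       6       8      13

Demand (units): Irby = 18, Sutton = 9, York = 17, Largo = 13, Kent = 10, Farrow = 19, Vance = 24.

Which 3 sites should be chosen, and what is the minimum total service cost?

Choose Bravo, Charlie and Delta; total service cost 481.

With exactly 3 open, each retail store uses its cheapest among the chosen.
{Bravo, Charlie, Delta}: Irby→Bravo 3·18=54, Sutton→Charlie 3·9=27, York→Charlie 5·17=85, Largo→Delta 5·13=65, Kent→Charlie 3·10=30, Farrow→Bravo 4·19=76, Vance→Bravo 6·24=144. Service cost 481.
{Alpha, Bravo, Charlie}: service cost 520
{Alpha, Charlie, Delta}: service cost 601
Among all 4 size-3 choices, {Bravo, Charlie, Delta} is lowest.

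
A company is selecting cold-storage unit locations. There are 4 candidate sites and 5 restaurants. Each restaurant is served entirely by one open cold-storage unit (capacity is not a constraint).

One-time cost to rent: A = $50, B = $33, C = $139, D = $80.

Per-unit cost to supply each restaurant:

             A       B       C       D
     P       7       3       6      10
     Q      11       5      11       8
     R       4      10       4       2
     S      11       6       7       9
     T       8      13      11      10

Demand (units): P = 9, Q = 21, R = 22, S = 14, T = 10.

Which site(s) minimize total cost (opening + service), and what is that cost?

For any fixed open set, each restaurant goes to its cheapest open site; total = fixed + service.
{A, B}: P→B 3·9=27, Q→B 5·21=105, R→A 4·22=88, S→B 6·14=84, T→A 8·10=80. Service 384; fixed 83; total 467.
{B, D}: service 360 + fixed 113 = 473
{A, B, D}: service 340 + fixed 163 = 503
{A, B, C, D}: service 340 + fixed 302 = 642
No other subset beats 467.

Open A and B; minimum total cost 467.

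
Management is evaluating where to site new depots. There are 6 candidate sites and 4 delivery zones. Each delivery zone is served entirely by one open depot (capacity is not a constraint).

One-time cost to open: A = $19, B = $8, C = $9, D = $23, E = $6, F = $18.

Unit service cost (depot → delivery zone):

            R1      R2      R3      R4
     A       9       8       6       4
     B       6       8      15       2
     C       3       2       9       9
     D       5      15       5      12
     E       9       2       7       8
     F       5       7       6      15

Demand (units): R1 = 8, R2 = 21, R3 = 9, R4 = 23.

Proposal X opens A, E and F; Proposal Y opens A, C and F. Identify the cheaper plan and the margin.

Proposal X: {A, E, F}: R1→F 5·8=40, R2→E 2·21=42, R3→A 6·9=54, R4→A 4·23=92. Service 228; fixed 43; total 271.
Proposal Y: {A, C, F}: R1→C 3·8=24, R2→C 2·21=42, R3→A 6·9=54, R4→A 4·23=92. Service 212; fixed 46; total 258.
Difference: |271 − 258| = 13.

Proposal Y is cheaper by 13.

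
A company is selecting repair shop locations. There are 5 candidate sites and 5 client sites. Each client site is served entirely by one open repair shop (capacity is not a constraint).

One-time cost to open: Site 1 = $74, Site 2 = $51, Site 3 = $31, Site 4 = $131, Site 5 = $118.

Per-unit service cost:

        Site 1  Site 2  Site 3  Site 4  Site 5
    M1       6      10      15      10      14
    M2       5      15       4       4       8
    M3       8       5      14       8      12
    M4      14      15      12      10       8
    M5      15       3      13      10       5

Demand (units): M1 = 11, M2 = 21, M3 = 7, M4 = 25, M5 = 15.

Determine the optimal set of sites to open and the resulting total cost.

For any fixed open set, each client site goes to its cheapest open site; total = fixed + service.
{Site 2, Site 3}: M1→Site 2 10·11=110, M2→Site 3 4·21=84, M3→Site 2 5·7=35, M4→Site 3 12·25=300, M5→Site 2 3·15=45. Service 574; fixed 82; total 656.
{Site 2, Site 3, Site 5}: service 474 + fixed 200 = 674
{Site 1, Site 2, Site 3}: service 530 + fixed 156 = 686
{Site 1, Site 2, Site 3, Site 4, Site 5}: service 430 + fixed 405 = 835
No other subset beats 656.

Open Site 2 and Site 3; minimum total cost 656.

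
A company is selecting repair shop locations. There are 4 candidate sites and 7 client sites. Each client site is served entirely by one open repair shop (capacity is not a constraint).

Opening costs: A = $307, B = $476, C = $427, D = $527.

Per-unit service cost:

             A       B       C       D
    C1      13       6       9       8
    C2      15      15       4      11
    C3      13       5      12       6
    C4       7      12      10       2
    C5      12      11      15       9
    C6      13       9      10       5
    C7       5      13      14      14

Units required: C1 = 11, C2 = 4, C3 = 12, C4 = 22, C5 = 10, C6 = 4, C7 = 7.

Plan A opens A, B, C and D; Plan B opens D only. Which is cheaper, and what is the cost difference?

Plan B is cheaper by 1085.

Plan A: {A, B, C, D}: C1→B 6·11=66, C2→C 4·4=16, C3→B 5·12=60, C4→D 2·22=44, C5→D 9·10=90, C6→D 5·4=20, C7→A 5·7=35. Service 331; fixed 1737; total 2068.
Plan B: {D}: C1→D 8·11=88, C2→D 11·4=44, C3→D 6·12=72, C4→D 2·22=44, C5→D 9·10=90, C6→D 5·4=20, C7→D 14·7=98. Service 456; fixed 527; total 983.
Difference: |2068 − 983| = 1085.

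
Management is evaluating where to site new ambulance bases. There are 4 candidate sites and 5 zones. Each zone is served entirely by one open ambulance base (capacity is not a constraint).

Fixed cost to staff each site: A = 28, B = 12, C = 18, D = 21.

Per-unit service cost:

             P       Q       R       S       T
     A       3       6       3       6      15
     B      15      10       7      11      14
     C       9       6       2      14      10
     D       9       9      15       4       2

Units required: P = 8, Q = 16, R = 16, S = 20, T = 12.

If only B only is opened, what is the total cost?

Total cost: 792

Each zone is assigned to its cheapest site among the open ones.
{B}: P→B 15·8=120, Q→B 10·16=160, R→B 7·16=112, S→B 11·20=220, T→B 14·12=168. Service 780; fixed 12; total 792.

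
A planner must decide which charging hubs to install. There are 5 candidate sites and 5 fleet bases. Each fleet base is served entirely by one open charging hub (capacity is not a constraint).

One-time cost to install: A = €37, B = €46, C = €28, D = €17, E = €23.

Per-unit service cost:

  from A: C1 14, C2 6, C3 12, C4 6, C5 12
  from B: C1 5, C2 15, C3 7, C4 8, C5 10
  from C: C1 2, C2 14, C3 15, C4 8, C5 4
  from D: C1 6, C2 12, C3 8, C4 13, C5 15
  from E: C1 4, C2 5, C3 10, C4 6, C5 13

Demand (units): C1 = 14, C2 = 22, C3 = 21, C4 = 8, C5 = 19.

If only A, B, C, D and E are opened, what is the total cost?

Each fleet base is assigned to its cheapest site among the open ones.
{A, B, C, D, E}: C1→C 2·14=28, C2→E 5·22=110, C3→B 7·21=147, C4→A 6·8=48, C5→C 4·19=76. Service 409; fixed 151; total 560.

Total cost: 560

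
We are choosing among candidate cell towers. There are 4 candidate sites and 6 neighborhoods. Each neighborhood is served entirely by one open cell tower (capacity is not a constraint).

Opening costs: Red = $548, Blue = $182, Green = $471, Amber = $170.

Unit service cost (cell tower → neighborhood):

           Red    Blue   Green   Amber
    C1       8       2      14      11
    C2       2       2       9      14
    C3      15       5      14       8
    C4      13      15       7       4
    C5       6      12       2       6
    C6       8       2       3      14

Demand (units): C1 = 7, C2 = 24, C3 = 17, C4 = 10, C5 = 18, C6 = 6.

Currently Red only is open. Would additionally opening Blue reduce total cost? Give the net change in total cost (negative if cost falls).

Current service cost with {Red}: 645.
Adding Blue: each neighborhood re-picks its cheapest; new service cost 397, saving 248.
Extra fixed cost: 182. Net change = 182 − 248 = -66.
(Totals: 1193 → 1127.)

Yes — net change −66 (cost falls by 66).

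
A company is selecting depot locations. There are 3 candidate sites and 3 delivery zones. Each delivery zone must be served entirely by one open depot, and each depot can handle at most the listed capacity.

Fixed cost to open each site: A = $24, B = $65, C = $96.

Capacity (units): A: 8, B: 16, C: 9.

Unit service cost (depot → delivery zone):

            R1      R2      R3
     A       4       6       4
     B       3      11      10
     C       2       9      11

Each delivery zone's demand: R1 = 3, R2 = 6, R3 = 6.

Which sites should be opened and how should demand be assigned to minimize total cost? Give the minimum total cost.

Minimum total cost: 188

Open {A, B}: R1→B 3·3=9, R2→B 11·6=66, R3→A 4·6=24.
Loads: A carries 6/8, B carries 9/16. Service 99; fixed 89; total 188.
Next best feasible plan costs 194.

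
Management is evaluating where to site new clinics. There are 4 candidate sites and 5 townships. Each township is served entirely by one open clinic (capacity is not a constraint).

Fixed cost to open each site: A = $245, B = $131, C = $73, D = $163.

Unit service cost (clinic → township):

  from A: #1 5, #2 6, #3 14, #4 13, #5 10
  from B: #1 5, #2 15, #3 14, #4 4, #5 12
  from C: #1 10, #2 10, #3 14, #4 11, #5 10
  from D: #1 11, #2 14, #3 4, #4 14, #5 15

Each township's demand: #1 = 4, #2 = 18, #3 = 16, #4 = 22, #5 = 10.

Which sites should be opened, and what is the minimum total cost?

Open B and C; minimum total cost 816.

For any fixed open set, each township goes to its cheapest open site; total = fixed + service.
{B, C}: #1→B 5·4=20, #2→C 10·18=180, #3→B 14·16=224, #4→B 4·22=88, #5→C 10·10=100. Service 612; fixed 204; total 816.
{B, C, D}: #1→B 5·4=20, #2→C 10·18=180, #3→D 4·16=64, #4→B 4·22=88, #5→C 10·10=100. Service 452; fixed 367; total 819.
{B, D}: service 544 + fixed 294 = 838
{A, B, C, D}: service 380 + fixed 612 = 992
(All 15 nonempty subsets were checked; B and C is lowest.)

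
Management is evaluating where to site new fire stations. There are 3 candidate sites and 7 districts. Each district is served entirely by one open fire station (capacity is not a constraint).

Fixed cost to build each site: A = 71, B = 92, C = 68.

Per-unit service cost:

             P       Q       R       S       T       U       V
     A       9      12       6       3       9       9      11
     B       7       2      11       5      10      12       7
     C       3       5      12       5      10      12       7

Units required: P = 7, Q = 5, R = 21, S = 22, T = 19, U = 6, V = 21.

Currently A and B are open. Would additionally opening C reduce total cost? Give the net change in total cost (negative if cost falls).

Current service cost with {A, B}: 623.
Adding C: each district re-picks its cheapest; new service cost 595, saving 28.
Extra fixed cost: 68. Net change = 68 − 28 = 40.
(Totals: 786 → 826.)

No — net change +40 (cost rises by 40).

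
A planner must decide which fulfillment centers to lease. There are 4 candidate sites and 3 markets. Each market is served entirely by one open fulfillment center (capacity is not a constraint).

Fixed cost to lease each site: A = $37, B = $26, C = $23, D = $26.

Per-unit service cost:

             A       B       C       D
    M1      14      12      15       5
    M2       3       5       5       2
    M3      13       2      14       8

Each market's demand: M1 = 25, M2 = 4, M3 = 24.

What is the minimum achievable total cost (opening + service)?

For any fixed open set, each market goes to its cheapest open site; total = fixed + service.
{B, D}: M1→D 5·25=125, M2→D 2·4=8, M3→B 2·24=48. Service 181; fixed 52; total 233.
{B, C, D}: service 181 + fixed 75 = 256
{A, B, D}: M1→D 5·25=125, M2→D 2·4=8, M3→B 2·24=48. Service 181; fixed 89; total 270.
{A, B, C, D}: service 181 + fixed 112 = 293
No other subset beats 233.

Minimum total cost: 233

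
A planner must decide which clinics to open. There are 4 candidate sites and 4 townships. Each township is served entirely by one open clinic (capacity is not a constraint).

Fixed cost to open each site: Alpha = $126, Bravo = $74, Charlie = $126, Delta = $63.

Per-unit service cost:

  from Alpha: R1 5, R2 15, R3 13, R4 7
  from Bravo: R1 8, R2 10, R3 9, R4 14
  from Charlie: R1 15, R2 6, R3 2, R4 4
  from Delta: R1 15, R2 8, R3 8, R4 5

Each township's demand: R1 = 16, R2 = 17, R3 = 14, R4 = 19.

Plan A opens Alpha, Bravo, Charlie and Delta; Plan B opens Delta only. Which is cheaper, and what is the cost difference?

Plan B is cheaper by 29.

Plan A: {Alpha, Bravo, Charlie, Delta}: R1→Alpha 5·16=80, R2→Charlie 6·17=102, R3→Charlie 2·14=28, R4→Charlie 4·19=76. Service 286; fixed 389; total 675.
Plan B: {Delta}: R1→Delta 15·16=240, R2→Delta 8·17=136, R3→Delta 8·14=112, R4→Delta 5·19=95. Service 583; fixed 63; total 646.
Difference: |675 − 646| = 29.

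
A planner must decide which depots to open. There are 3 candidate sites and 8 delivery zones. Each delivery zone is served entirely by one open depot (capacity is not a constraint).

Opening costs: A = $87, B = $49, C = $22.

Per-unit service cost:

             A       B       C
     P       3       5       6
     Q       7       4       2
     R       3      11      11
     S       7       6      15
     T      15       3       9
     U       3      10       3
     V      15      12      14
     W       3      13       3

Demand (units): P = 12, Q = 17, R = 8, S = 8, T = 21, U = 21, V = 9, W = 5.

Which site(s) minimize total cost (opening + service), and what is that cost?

For any fixed open set, each delivery zone goes to its cheapest open site; total = fixed + service.
{A, B, C}: P→A 3·12=36, Q→C 2·17=34, R→A 3·8=24, S→B 6·8=48, T→B 3·21=63, U→A 3·21=63, V→B 12·9=108, W→A 3·5=15. Service 391; fixed 158; total 549.
{B, C}: service 479 + fixed 71 = 550
{A, B}: service 425 + fixed 136 = 561
{C}: service 707 + fixed 22 = 729
(All 7 nonempty subsets were checked; A, B and C is lowest.)

Open A, B and C; minimum total cost 549.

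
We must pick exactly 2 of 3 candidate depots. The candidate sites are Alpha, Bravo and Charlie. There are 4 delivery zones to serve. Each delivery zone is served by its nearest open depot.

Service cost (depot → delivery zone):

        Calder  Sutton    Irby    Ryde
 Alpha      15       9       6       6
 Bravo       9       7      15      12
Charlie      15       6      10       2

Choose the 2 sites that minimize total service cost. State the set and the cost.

With exactly 2 open, each delivery zone uses its cheapest among the chosen.
{Bravo, Charlie}: Calder→Bravo 9, Sutton→Charlie 6, Irby→Charlie 10, Ryde→Charlie 2. Service cost 27.
{Alpha, Bravo}: service cost 28
{Alpha, Charlie}: service cost 29
Among all 3 size-2 choices, {Bravo, Charlie} is lowest.

Choose Bravo and Charlie; total service cost 27.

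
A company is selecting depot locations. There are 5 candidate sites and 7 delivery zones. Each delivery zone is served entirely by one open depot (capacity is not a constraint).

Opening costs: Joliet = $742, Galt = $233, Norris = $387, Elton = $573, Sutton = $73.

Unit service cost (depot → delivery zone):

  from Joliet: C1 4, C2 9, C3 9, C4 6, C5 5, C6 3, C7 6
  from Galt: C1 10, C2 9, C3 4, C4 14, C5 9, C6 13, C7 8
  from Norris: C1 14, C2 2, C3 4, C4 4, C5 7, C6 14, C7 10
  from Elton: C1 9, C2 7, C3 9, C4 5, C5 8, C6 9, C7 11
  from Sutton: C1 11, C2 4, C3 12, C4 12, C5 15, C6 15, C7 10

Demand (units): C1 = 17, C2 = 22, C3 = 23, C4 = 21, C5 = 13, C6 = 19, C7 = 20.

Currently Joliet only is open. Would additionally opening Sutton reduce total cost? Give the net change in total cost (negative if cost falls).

Current service cost with {Joliet}: 841.
Adding Sutton: each delivery zone re-picks its cheapest; new service cost 731, saving 110.
Extra fixed cost: 73. Net change = 73 − 110 = -37.
(Totals: 1583 → 1546.)

Yes — net change −37 (cost falls by 37).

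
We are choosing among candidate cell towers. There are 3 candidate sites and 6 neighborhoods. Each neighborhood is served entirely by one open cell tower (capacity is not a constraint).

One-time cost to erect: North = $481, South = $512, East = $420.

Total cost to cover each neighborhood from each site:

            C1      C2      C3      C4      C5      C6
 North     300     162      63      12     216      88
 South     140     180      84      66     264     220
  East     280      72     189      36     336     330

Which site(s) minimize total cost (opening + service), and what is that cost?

For any fixed open set, each neighborhood goes to its cheapest open site; total = fixed + service.
{North}: C1→North 300, C2→North 162, C3→North 63, C4→North 12, C5→North 216, C6→North 88. Service 841; fixed 481; total 1322.
{South}: service 954 + fixed 512 = 1466
{North, East}: service 731 + fixed 901 = 1632
{North, South, East}: service 591 + fixed 1413 = 2004
No other subset beats 1322.

Open North only; minimum total cost 1322.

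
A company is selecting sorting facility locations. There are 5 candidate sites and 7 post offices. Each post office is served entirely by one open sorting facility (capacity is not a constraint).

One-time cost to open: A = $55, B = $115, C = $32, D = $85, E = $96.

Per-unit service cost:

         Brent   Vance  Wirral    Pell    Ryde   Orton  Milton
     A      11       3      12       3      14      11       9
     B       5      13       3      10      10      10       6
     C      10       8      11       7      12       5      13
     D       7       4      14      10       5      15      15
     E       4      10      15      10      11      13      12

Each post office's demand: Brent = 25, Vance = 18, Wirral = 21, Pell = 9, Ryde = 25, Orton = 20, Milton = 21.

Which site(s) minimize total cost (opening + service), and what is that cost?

For any fixed open set, each post office goes to its cheapest open site; total = fixed + service.
{B, C, D}: Brent→B 5·25=125, Vance→D 4·18=72, Wirral→B 3·21=63, Pell→C 7·9=63, Ryde→D 5·25=125, Orton→C 5·20=100, Milton→B 6·21=126. Service 674; fixed 232; total 906.
{A, B, C, D}: service 620 + fixed 287 = 907
{A, B, C}: service 745 + fixed 202 = 947
{A, B, C, D, E}: Brent→E 4·25=100, Vance→A 3·18=54, Wirral→B 3·21=63, Pell→A 3·9=27, Ryde→D 5·25=125, Orton→C 5·20=100, Milton→B 6·21=126. Service 595; fixed 383; total 978.
No other subset beats 906.

Open B, C and D; minimum total cost 906.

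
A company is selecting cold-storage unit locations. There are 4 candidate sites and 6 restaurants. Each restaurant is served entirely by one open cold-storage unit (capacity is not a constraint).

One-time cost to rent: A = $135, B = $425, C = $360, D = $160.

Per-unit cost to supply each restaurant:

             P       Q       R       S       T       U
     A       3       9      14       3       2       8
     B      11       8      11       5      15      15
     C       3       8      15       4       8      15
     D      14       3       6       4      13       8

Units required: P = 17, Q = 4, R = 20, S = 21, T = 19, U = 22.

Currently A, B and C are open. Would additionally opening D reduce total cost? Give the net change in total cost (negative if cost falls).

Current service cost with {A, B, C}: 580.
Adding D: each restaurant re-picks its cheapest; new service cost 460, saving 120.
Extra fixed cost: 160. Net change = 160 − 120 = 40.
(Totals: 1500 → 1540.)

No — net change +40 (cost rises by 40).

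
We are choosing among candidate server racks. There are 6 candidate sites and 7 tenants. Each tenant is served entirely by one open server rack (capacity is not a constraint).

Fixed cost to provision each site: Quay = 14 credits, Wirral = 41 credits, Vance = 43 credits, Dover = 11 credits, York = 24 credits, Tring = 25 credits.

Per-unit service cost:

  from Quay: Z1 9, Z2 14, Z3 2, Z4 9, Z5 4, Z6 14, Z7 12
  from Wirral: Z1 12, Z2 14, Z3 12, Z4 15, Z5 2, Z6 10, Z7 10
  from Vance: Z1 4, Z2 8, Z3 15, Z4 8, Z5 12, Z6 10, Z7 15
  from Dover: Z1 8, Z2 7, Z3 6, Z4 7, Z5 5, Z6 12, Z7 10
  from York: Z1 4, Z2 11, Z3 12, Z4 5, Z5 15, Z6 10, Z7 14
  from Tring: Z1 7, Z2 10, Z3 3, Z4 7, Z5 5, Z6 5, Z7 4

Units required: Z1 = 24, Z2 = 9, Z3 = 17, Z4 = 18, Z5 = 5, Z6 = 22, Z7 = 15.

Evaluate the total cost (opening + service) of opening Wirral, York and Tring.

Total cost: 597

Each tenant is assigned to its cheapest site among the open ones.
{Wirral, York, Tring}: Z1→York 4·24=96, Z2→Tring 10·9=90, Z3→Tring 3·17=51, Z4→York 5·18=90, Z5→Wirral 2·5=10, Z6→Tring 5·22=110, Z7→Tring 4·15=60. Service 507; fixed 90; total 597.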